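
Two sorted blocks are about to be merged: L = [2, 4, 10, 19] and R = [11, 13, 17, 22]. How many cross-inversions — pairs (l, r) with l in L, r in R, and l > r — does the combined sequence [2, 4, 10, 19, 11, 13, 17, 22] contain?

Take each right-half value and tally the left-half values above it:
r = 11: 19 → 1
r = 13: 19 → 1
r = 17: 19 → 1
r = 22: none → 0
Cross-inversions: 1 + 1 + 1 + 0 = 3

3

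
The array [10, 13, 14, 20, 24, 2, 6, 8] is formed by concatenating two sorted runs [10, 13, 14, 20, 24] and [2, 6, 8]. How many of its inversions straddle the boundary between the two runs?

15 cross-inversions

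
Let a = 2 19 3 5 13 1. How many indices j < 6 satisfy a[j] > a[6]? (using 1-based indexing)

5 such elements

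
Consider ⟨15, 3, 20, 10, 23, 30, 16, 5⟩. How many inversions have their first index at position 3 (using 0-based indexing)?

1 such element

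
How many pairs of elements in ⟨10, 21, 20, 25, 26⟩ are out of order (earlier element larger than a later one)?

Out-of-order pairs: 1

Inversion pairs (indices are 1-based):
(2,3): 21 > 20
That's 1 pair.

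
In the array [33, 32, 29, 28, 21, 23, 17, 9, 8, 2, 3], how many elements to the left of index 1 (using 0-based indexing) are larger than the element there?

1

The element at index 1 is 32.
Elements before it: 33
Those larger than 32: 33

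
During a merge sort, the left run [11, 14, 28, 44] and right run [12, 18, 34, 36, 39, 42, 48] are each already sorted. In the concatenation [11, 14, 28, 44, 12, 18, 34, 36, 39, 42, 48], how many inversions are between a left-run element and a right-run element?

9 cross-inversions

Count, for every r in R, how many entries of L exceed r:
r = 12: 14, 28, 44 → 3
r = 18: 28, 44 → 2
r = 34: 44 → 1
r = 36: 44 → 1
r = 39: 44 → 1
r = 42: 44 → 1
r = 48: none → 0
Cross-inversions: 3 + 2 + 1 + 1 + 1 + 1 + 0 = 9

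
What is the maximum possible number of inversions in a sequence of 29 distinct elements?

406

A reversed (strictly descending) arrangement makes every pair an inversion, giving C(29, 2) inversions.
C(29, 2) = 29·28/2 = 406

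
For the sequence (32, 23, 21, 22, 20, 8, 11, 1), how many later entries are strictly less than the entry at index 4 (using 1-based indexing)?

4 such elements

The element at index 4 is 22.
Elements after it: 20, 8, 11, 1
Those smaller than 22: 20, 8, 11, 1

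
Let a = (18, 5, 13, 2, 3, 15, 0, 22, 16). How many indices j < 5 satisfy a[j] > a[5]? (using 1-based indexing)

3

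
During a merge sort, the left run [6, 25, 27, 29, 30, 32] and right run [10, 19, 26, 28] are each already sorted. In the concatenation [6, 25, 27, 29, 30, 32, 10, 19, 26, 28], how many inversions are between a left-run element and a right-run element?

Cross-inversions: 17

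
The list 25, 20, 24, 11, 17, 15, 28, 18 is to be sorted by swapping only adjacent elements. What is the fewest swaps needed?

Minimum adjacent swaps = number of inversions (each swap of adjacent out-of-order elements removes one inversion and no swap can remove more).
Count inversions — for each element, later elements that are smaller:
25: 20, 24, 11, 17, 15, 18 → 6
20: 11, 17, 15, 18 → 4
24: 11, 17, 15, 18 → 4
11: none → 0
17: 15 → 1
15: none → 0
28: 18 → 1
18: none → 0
Total inversions: 6 + 4 + 4 + 0 + 1 + 0 + 1 + 0 = 16

There are 16 adjacent swaps.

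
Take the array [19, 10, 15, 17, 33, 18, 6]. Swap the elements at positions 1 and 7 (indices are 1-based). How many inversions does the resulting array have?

2 inversions

Positions 1 and 7 hold 19 and 6; after swapping, the array is [6, 10, 15, 17, 33, 18, 19].
For each element, count later entries that are smaller:
6 → none → 0
10 → none → 0
15 → none → 0
17 → none → 0
33 → 18, 19 → 2
18 → none → 0
19 → none → 0
Sum: 0 + 0 + 0 + 0 + 2 + 0 + 0 = 2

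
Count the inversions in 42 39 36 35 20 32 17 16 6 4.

44 out-of-order pairs

Sweep left to right; for each value list the smaller values that follow it:
42: 9
39: 8
36: 7
35: 6
20: 4
32: 4
17: 3
16: 2
6: 1
4: 0
Sum: 9 + 8 + 7 + 6 + 4 + 4 + 3 + 2 + 1 + 0 = 44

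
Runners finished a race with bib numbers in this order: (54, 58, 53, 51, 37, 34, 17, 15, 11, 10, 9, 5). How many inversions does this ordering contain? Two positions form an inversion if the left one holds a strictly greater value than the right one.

For each element, count later entries that are smaller:
54 → 53, 51, 37, 34, 17, 15, 11, 10, 9, 5 → 10
58 → 53, 51, 37, 34, 17, 15, 11, 10, 9, 5 → 10
53 → 51, 37, 34, 17, 15, 11, 10, 9, 5 → 9
51 → 37, 34, 17, 15, 11, 10, 9, 5 → 8
37 → 34, 17, 15, 11, 10, 9, 5 → 7
34 → 17, 15, 11, 10, 9, 5 → 6
17 → 15, 11, 10, 9, 5 → 5
15 → 11, 10, 9, 5 → 4
11 → 10, 9, 5 → 3
10 → 9, 5 → 2
9 → 5 → 1
5 → none → 0
Sum: 10 + 10 + 9 + 8 + 7 + 6 + 5 + 4 + 3 + 2 + 1 + 0 = 65

65 inversions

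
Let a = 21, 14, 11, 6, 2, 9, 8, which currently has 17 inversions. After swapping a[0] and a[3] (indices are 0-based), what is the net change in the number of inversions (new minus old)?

Positions 0 and 3 hold 21 and 6; after swapping, the array is [6, 14, 11, 21, 2, 9, 8].
For each element, count later entries that are smaller:
6: 1
14: 4
11: 3
21: 3
2: 0
9: 1
8: 0
Sum: 1 + 4 + 3 + 3 + 0 + 1 + 0 = 12
Change: 12 − 17 = -5

-5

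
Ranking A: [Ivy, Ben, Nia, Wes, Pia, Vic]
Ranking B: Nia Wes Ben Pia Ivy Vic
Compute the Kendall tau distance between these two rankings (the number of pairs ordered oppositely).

6

Assign each item its position (1..6) in the first ordering, then rewrite the second ordering as that position sequence:
positions: Ivy→1, Ben→2, Nia→3, Wes→4, Pia→5, Vic→6
second ordering as positions: [3, 4, 2, 5, 1, 6]
Discordant pairs = inversions in this position sequence.
3: 2, 1 → 2
4: 2, 1 → 2
2: 1 → 1
5: 1 → 1
1: 0
6: 0
Total: 2 + 2 + 1 + 1 + 0 + 0 = 6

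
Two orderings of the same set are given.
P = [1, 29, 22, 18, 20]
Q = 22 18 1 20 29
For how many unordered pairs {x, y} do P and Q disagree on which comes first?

Assign each item its position (1..5) in the first ordering, then rewrite the second ordering as that position sequence:
positions: 1→1, 29→2, 22→3, 18→4, 20→5
second ordering as positions: [3, 4, 1, 5, 2]
Discordant pairs = inversions in this position sequence.
3: 1, 2 → 2
4: 1, 2 → 2
1: 0
5: 2 → 1
2: 0
Total: 2 + 2 + 0 + 1 + 0 = 5

Disagreeing pairs: 5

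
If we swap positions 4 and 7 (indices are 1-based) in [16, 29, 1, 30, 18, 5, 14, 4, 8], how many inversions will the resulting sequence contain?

20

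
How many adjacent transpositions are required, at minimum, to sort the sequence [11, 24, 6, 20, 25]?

Each adjacent swap fixes exactly one inversion, so the minimum swap count equals the number of inversions.
Count inversions — for each element, later elements that are smaller:
11: 6 → 1
24: 6, 20 → 2
6: none → 0
20: none → 0
25: none → 0
Total inversions: 1 + 2 + 0 + 0 + 0 = 3

3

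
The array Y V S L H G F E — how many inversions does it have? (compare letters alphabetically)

28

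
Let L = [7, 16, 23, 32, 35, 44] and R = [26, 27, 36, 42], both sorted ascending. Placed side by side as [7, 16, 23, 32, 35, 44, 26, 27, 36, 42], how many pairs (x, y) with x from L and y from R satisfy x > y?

8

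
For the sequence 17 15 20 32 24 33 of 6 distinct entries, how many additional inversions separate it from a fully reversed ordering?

Maximum inversions for 6 distinct elements is C(6, 2) = 6·5/2 = 15.
Current inversions — for each element, count later smaller elements:
17: 1
15: 0
20: 0
32: 1
24: 0
33: 0
Current total: 1 + 0 + 0 + 1 + 0 + 0 = 2
Shortfall: 15 − 2 = 13

13 inversions short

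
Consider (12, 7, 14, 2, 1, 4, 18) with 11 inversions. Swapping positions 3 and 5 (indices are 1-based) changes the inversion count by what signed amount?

Positions 3 and 5 hold 14 and 1; after swapping, the array is [12, 7, 1, 2, 14, 4, 18].
Element-by-element contributions:
12: 4
7: 3
1: 0
2: 0
14: 1
4: 0
18: 0
Sum: 4 + 3 + 0 + 0 + 1 + 0 + 0 = 8
Change: 8 − 11 = -3

-3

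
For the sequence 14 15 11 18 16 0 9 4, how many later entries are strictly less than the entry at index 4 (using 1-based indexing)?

The element at index 4 is 18.
Elements after it: 16, 0, 9, 4
Those smaller than 18: 16, 0, 9, 4

4 such elements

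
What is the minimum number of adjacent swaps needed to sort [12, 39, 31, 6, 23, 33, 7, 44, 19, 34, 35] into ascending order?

21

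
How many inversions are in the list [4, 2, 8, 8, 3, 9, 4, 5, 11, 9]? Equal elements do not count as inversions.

For each element, count later entries that are smaller:
4: 2
2: 0
8: 3
8: 3
3: 0
9: 2
4: 0
5: 0
11: 1
9: 0
Sum: 2 + 0 + 3 + 3 + 0 + 2 + 0 + 0 + 1 + 0 = 11

11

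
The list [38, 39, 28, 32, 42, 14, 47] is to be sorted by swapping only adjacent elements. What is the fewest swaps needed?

Swaps: 9

Each adjacent swap fixes exactly one inversion, so the minimum swap count equals the number of inversions.
Count inversions — for each element, later elements that are smaller:
38: 28, 32, 14 → 3
39: 28, 32, 14 → 3
28: 14 → 1
32: 14 → 1
42: 14 → 1
14: none → 0
47: none → 0
Total inversions: 3 + 3 + 1 + 1 + 1 + 0 + 0 = 9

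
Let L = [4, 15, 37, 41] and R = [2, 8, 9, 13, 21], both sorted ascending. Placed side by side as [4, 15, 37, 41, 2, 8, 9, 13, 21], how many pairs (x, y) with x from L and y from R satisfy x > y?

For each element r of the right run, count left-run elements greater than r:
r = 2: 4, 15, 37, 41 → 4
r = 8: 15, 37, 41 → 3
r = 9: 15, 37, 41 → 3
r = 13: 15, 37, 41 → 3
r = 21: 37, 41 → 2
Cross-inversions: 4 + 3 + 3 + 3 + 2 = 15

There are 15 cross-inversions.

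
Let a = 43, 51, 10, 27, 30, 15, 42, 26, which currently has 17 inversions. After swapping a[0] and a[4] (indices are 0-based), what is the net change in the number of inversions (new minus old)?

Positions 0 and 4 hold 43 and 30; after swapping, the array is [30, 51, 10, 27, 43, 15, 42, 26].
For each element, count later entries that are smaller:
30: 4
51: 6
10: 0
27: 2
43: 3
15: 0
42: 1
26: 0
Sum: 4 + 6 + 0 + 2 + 3 + 0 + 1 + 0 = 16
Change: 16 − 17 = -1

-1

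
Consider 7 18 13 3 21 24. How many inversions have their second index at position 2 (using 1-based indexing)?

The element at index 2 is 18.
Elements before it: 7
None of them are larger than 18.

0 such elements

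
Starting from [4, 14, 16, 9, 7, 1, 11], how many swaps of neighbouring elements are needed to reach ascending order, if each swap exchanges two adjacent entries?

Minimum adjacent swaps = number of inversions (each swap of adjacent out-of-order elements removes one inversion and no swap can remove more).
Count inversions — for each element, later elements that are smaller:
4: 1 → 1
14: 9, 7, 1, 11 → 4
16: 9, 7, 1, 11 → 4
9: 7, 1 → 2
7: 1 → 1
1: none → 0
11: none → 0
Total inversions: 1 + 4 + 4 + 2 + 1 + 0 + 0 = 12

12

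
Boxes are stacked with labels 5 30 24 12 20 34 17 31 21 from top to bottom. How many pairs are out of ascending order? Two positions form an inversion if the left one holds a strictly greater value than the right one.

14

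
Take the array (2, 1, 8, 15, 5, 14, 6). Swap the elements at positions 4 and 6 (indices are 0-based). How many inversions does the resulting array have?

8

Positions 4 and 6 hold 5 and 6; after swapping, the array is [2, 1, 8, 15, 6, 14, 5].
Count, for each position, how many later elements it exceeds:
2 → 1 → 1
1 → none → 0
8 → 6, 5 → 2
15 → 6, 14, 5 → 3
6 → 5 → 1
14 → 5 → 1
5 → none → 0
Sum: 1 + 0 + 2 + 3 + 1 + 1 + 0 = 8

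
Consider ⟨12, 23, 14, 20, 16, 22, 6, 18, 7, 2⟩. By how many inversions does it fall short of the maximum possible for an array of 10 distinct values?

Maximum inversions for 10 distinct elements is C(10, 2) = 10·9/2 = 45.
Current inversions — for each element, count later smaller elements:
12: 3
23: 8
14: 3
20: 5
16: 3
22: 4
6: 1
18: 2
7: 1
2: 0
Current total: 3 + 8 + 3 + 5 + 3 + 4 + 1 + 2 + 1 + 0 = 30
Shortfall: 45 − 30 = 15

15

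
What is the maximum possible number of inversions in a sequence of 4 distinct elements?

The maximum occurs when the array is in strictly decreasing order: every one of the C(4, 2) pairs is inverted.
C(4, 2) = 4·3/2 = 6

6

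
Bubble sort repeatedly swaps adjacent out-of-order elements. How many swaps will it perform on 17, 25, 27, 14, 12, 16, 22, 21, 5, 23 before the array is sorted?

Minimum adjacent swaps = number of inversions (each swap of adjacent out-of-order elements removes one inversion and no swap can remove more).
Count inversions — for each element, later elements that are smaller:
17: 14, 12, 16, 5 → 4
25: 14, 12, 16, 22, 21, 5, 23 → 7
27: 14, 12, 16, 22, 21, 5, 23 → 7
14: 12, 5 → 2
12: 5 → 1
16: 5 → 1
22: 21, 5 → 2
21: 5 → 1
5: none → 0
23: none → 0
Total inversions: 4 + 7 + 7 + 2 + 1 + 1 + 2 + 1 + 0 + 0 = 25

Swaps: 25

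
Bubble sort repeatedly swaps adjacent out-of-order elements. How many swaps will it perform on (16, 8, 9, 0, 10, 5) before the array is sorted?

The minimum number of adjacent swaps to sort an array equals its inversion count, since every such swap removes exactly one inversion.
Count inversions — for each element, later elements that are smaller:
16: 8, 9, 0, 10, 5 → 5
8: 0, 5 → 2
9: 0, 5 → 2
0: none → 0
10: 5 → 1
5: none → 0
Total inversions: 5 + 2 + 2 + 0 + 1 + 0 = 10

10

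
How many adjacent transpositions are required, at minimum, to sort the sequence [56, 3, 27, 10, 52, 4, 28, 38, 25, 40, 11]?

27

Each adjacent swap fixes exactly one inversion, so the minimum swap count equals the number of inversions.
Count inversions — for each element, later elements that are smaller:
56: 3, 27, 10, 52, 4, 28, 38, 25, 40, 11 → 10
3: none → 0
27: 10, 4, 25, 11 → 4
10: 4 → 1
52: 4, 28, 38, 25, 40, 11 → 6
4: none → 0
28: 25, 11 → 2
38: 25, 11 → 2
25: 11 → 1
40: 11 → 1
11: none → 0
Total inversions: 10 + 0 + 4 + 1 + 6 + 0 + 2 + 2 + 1 + 1 + 0 = 27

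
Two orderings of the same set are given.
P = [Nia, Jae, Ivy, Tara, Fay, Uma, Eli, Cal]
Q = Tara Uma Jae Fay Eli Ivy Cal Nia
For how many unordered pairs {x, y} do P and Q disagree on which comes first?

Assign each item its position (1..8) in the first ordering, then rewrite the second ordering as that position sequence:
positions: Nia→1, Jae→2, Ivy→3, Tara→4, Fay→5, Uma→6, Eli→7, Cal→8
second ordering as positions: [4, 6, 2, 5, 7, 3, 8, 1]
Discordant pairs = inversions in this position sequence.
4: 2, 3, 1 → 3
6: 2, 5, 3, 1 → 4
2: 1 → 1
5: 3, 1 → 2
7: 3, 1 → 2
3: 1 → 1
8: 1 → 1
1: 0
Total: 3 + 4 + 1 + 2 + 2 + 1 + 1 + 0 = 14

14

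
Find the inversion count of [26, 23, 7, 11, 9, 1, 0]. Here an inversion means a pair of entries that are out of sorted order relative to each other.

19

Element-by-element contributions:
26 → 23, 7, 11, 9, 1, 0 → 6
23 → 7, 11, 9, 1, 0 → 5
7 → 1, 0 → 2
11 → 9, 1, 0 → 3
9 → 1, 0 → 2
1 → 0 → 1
0 → none → 0
Sum: 6 + 5 + 2 + 3 + 2 + 1 + 0 = 19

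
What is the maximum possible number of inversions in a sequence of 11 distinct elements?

A reversed (strictly descending) arrangement makes every pair an inversion, giving C(11, 2) inversions.
C(11, 2) = 11·10/2 = 55

55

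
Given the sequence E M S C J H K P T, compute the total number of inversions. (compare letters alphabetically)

Sweep left to right; for each value list the smaller values that follow it:
E: 1
M: 4
S: 5
C: 0
J: 1
H: 0
K: 0
P: 0
T: 0
Sum: 1 + 4 + 5 + 0 + 1 + 0 + 0 + 0 + 0 = 11

11 inversions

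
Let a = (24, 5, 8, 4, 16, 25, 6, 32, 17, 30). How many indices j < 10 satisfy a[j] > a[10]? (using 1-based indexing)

The element at index 10 is 30.
Elements before it: 24, 5, 8, 4, 16, 25, 6, 32, 17
Those larger than 30: 32

1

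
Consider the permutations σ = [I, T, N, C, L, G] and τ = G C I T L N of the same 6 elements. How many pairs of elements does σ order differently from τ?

Assign each item its position (1..6) in the first ordering, then rewrite the second ordering as that position sequence:
positions: I→1, T→2, N→3, C→4, L→5, G→6
second ordering as positions: [6, 4, 1, 2, 5, 3]
Discordant pairs = inversions in this position sequence.
6: 4, 1, 2, 5, 3 → 5
4: 1, 2, 3 → 3
1: 0
2: 0
5: 3 → 1
3: 0
Total: 5 + 3 + 0 + 0 + 1 + 0 = 9

Discordant pairs: 9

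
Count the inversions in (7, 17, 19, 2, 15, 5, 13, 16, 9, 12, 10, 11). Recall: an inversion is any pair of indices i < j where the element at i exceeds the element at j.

36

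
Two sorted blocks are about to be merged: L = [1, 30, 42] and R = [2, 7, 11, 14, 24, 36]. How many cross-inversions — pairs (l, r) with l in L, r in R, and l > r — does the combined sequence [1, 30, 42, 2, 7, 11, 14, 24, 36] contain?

11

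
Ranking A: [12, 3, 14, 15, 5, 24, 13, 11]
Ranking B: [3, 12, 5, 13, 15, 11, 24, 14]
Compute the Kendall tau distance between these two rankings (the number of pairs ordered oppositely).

Assign each item its position (1..8) in the first ordering, then rewrite the second ordering as that position sequence:
positions: 12→1, 3→2, 14→3, 15→4, 5→5, 24→6, 13→7, 11→8
second ordering as positions: [2, 1, 5, 7, 4, 8, 6, 3]
Discordant pairs = inversions in this position sequence.
2: 1 → 1
1: 0
5: 4, 3 → 2
7: 4, 6, 3 → 3
4: 3 → 1
8: 6, 3 → 2
6: 3 → 1
3: 0
Total: 1 + 0 + 2 + 3 + 1 + 2 + 1 + 0 = 10

10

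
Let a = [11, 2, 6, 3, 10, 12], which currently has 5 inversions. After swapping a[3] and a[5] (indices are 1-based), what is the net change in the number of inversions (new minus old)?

+1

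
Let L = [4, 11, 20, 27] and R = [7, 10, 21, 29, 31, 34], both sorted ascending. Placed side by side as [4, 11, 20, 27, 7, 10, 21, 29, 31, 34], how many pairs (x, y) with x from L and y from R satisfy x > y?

7

Take each right-half value and tally the left-half values above it:
r = 7: 11, 20, 27 → 3
r = 10: 11, 20, 27 → 3
r = 21: 27 → 1
r = 29: none → 0
r = 31: none → 0
r = 34: none → 0
Cross-inversions: 3 + 3 + 1 + 0 + 0 + 0 = 7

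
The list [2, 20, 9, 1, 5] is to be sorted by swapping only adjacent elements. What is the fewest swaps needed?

6

Minimum adjacent swaps = number of inversions (each swap of adjacent out-of-order elements removes one inversion and no swap can remove more).
Count inversions — for each element, later elements that are smaller:
2: 1 → 1
20: 9, 1, 5 → 3
9: 1, 5 → 2
1: none → 0
5: none → 0
Total inversions: 1 + 3 + 2 + 0 + 0 = 6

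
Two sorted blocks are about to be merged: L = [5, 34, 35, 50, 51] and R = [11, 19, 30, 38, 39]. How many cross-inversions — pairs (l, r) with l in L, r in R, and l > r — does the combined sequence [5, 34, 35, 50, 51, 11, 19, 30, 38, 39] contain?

16

Count, for every r in R, how many entries of L exceed r:
r = 11: 34, 35, 50, 51 → 4
r = 19: 34, 35, 50, 51 → 4
r = 30: 34, 35, 50, 51 → 4
r = 38: 50, 51 → 2
r = 39: 50, 51 → 2
Cross-inversions: 4 + 4 + 4 + 2 + 2 = 16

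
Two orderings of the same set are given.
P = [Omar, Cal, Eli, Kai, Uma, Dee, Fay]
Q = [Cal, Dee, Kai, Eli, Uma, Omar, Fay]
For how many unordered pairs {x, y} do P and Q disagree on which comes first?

9

Assign each item its position (1..7) in the first ordering, then rewrite the second ordering as that position sequence:
positions: Omar→1, Cal→2, Eli→3, Kai→4, Uma→5, Dee→6, Fay→7
second ordering as positions: [2, 6, 4, 3, 5, 1, 7]
Discordant pairs = inversions in this position sequence.
2: 1 → 1
6: 4, 3, 5, 1 → 4
4: 3, 1 → 2
3: 1 → 1
5: 1 → 1
1: 0
7: 0
Total: 1 + 4 + 2 + 1 + 1 + 0 + 0 = 9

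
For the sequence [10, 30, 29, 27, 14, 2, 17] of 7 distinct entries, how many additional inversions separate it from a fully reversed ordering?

7

Maximum inversions for 7 distinct elements is C(7, 2) = 7·6/2 = 21.
Current inversions — for each element, count later smaller elements:
10: 1
30: 5
29: 4
27: 3
14: 1
2: 0
17: 0
Current total: 1 + 5 + 4 + 3 + 1 + 0 + 0 = 14
Shortfall: 21 − 14 = 7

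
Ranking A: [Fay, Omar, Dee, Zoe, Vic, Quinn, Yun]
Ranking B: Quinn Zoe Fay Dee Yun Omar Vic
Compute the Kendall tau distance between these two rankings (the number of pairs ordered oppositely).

Assign each item its position (1..7) in the first ordering, then rewrite the second ordering as that position sequence:
positions: Fay→1, Omar→2, Dee→3, Zoe→4, Vic→5, Quinn→6, Yun→7
second ordering as positions: [6, 4, 1, 3, 7, 2, 5]
Discordant pairs = inversions in this position sequence.
6: 4, 1, 3, 2, 5 → 5
4: 1, 3, 2 → 3
1: 0
3: 2 → 1
7: 2, 5 → 2
2: 0
5: 0
Total: 5 + 3 + 0 + 1 + 2 + 0 + 0 = 11

11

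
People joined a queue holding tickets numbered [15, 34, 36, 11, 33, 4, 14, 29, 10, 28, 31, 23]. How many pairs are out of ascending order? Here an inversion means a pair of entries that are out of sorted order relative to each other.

37

Element-by-element contributions:
15: 4
34: 9
36: 9
11: 2
33: 7
4: 0
14: 1
29: 3
10: 0
28: 1
31: 1
23: 0
Sum: 4 + 9 + 9 + 2 + 7 + 0 + 1 + 3 + 0 + 1 + 1 + 0 = 37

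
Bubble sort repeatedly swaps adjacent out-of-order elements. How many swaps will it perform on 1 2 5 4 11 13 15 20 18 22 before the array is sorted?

2 adjacent swaps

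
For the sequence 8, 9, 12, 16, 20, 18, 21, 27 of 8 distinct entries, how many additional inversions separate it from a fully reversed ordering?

27

Maximum inversions for 8 distinct elements is C(8, 2) = 8·7/2 = 28.
Current inversions — for each element, count later smaller elements:
8: 0
9: 0
12: 0
16: 0
20: 1
18: 0
21: 0
27: 0
Current total: 0 + 0 + 0 + 0 + 1 + 0 + 0 + 0 = 1
Shortfall: 28 − 1 = 27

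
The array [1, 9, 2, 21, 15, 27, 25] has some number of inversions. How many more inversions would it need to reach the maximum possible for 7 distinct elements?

Maximum inversions for 7 distinct elements is C(7, 2) = 7·6/2 = 21.
Current inversions — for each element, count later smaller elements:
1: 0
9: 1
2: 0
21: 1
15: 0
27: 1
25: 0
Current total: 0 + 1 + 0 + 1 + 0 + 1 + 0 = 3
Shortfall: 21 − 3 = 18

18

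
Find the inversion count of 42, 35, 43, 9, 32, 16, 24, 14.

Count, for each position, how many later elements it exceeds:
42 → 35, 9, 32, 16, 24, 14 → 6
35 → 9, 32, 16, 24, 14 → 5
43 → 9, 32, 16, 24, 14 → 5
9 → none → 0
32 → 16, 24, 14 → 3
16 → 14 → 1
24 → 14 → 1
14 → none → 0
Sum: 6 + 5 + 5 + 0 + 3 + 1 + 1 + 0 = 21

Inversions: 21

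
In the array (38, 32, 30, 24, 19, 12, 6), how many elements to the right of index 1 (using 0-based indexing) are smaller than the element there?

The element at index 1 is 32.
Elements after it: 30, 24, 19, 12, 6
Those smaller than 32: 30, 24, 19, 12, 6

5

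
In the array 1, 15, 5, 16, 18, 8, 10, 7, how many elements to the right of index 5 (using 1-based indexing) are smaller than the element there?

3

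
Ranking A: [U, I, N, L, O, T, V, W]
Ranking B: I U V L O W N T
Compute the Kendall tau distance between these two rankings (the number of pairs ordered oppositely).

9 discordant pairs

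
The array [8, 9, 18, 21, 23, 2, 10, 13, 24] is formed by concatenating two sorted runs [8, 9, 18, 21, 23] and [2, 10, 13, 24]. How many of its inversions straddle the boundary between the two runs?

Take each right-half value and tally the left-half values above it:
r = 2: 8, 9, 18, 21, 23 → 5
r = 10: 18, 21, 23 → 3
r = 13: 18, 21, 23 → 3
r = 24: none → 0
Cross-inversions: 5 + 3 + 3 + 0 = 11

There are 11 split inversions.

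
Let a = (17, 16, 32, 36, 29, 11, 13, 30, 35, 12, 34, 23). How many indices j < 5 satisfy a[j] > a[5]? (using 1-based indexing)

The element at index 5 is 29.
Elements before it: 17, 16, 32, 36
Those larger than 29: 32, 36

2 such elements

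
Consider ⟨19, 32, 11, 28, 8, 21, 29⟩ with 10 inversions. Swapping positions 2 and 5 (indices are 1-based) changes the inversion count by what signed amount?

Positions 2 and 5 hold 32 and 8; after swapping, the array is [19, 8, 11, 28, 32, 21, 29].
For each element, count later entries that are smaller:
19 → 8, 11 → 2
8 → none → 0
11 → none → 0
28 → 21 → 1
32 → 21, 29 → 2
21 → none → 0
29 → none → 0
Sum: 2 + 0 + 0 + 1 + 2 + 0 + 0 = 5
Change: 5 − 10 = -5

-5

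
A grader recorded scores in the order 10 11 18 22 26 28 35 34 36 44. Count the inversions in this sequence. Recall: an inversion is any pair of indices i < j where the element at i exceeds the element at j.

1

Count, for each position, how many later elements it exceeds:
10 → none → 0
11 → none → 0
18 → none → 0
22 → none → 0
26 → none → 0
28 → none → 0
35 → 34 → 1
34 → none → 0
36 → none → 0
44 → none → 0
Sum: 0 + 0 + 0 + 0 + 0 + 0 + 1 + 0 + 0 + 0 = 1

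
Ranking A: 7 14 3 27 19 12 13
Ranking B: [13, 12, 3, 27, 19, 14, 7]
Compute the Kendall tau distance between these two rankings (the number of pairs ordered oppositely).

Assign each item its position (1..7) in the first ordering, then rewrite the second ordering as that position sequence:
positions: 7→1, 14→2, 3→3, 27→4, 19→5, 12→6, 13→7
second ordering as positions: [7, 6, 3, 4, 5, 2, 1]
Discordant pairs = inversions in this position sequence.
7: 6, 3, 4, 5, 2, 1 → 6
6: 3, 4, 5, 2, 1 → 5
3: 2, 1 → 2
4: 2, 1 → 2
5: 2, 1 → 2
2: 1 → 1
1: 0
Total: 6 + 5 + 2 + 2 + 2 + 1 + 0 = 18

Discordant pairs: 18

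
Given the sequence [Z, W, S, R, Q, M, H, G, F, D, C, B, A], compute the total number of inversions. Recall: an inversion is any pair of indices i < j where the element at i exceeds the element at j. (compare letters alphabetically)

Element-by-element contributions:
Z: 12
W: 11
S: 10
R: 9
Q: 8
M: 7
H: 6
G: 5
F: 4
D: 3
C: 2
B: 1
A: 0
Sum: 12 + 11 + 10 + 9 + 8 + 7 + 6 + 5 + 4 + 3 + 2 + 1 + 0 = 78

Inversions: 78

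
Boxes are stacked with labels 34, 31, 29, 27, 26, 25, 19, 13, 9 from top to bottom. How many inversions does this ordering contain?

36

Element-by-element contributions:
34: 8
31: 7
29: 6
27: 5
26: 4
25: 3
19: 2
13: 1
9: 0
Sum: 8 + 7 + 6 + 5 + 4 + 3 + 2 + 1 + 0 = 36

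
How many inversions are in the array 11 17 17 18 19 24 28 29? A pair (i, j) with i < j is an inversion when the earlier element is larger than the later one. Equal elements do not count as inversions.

0 inversions

Element-by-element contributions:
11: 0
17: 0
17: 0
18: 0
19: 0
24: 0
28: 0
29: 0
Sum: 0 + 0 + 0 + 0 + 0 + 0 + 0 + 0 = 0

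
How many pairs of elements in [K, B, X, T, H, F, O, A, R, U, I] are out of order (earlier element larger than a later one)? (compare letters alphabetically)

27

Count, for each position, how many later elements it exceeds:
K → B, H, F, A, I → 5
B → A → 1
X → T, H, F, O, A, R, U, I → 8
T → H, F, O, A, R, I → 6
H → F, A → 2
F → A → 1
O → A, I → 2
A → none → 0
R → I → 1
U → I → 1
I → none → 0
Sum: 5 + 1 + 8 + 6 + 2 + 1 + 2 + 0 + 1 + 1 + 0 = 27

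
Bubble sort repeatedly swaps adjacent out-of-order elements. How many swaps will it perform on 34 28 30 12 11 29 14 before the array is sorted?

The minimum number of adjacent swaps to sort an array equals its inversion count, since every such swap removes exactly one inversion.
Count inversions — for each element, later elements that are smaller:
34: 28, 30, 12, 11, 29, 14 → 6
28: 12, 11, 14 → 3
30: 12, 11, 29, 14 → 4
12: 11 → 1
11: none → 0
29: 14 → 1
14: none → 0
Total inversions: 6 + 3 + 4 + 1 + 0 + 1 + 0 = 15

There are 15 adjacent swaps.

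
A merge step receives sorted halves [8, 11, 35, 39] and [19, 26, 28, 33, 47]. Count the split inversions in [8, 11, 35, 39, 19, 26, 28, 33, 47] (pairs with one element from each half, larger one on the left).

Count, for every r in R, how many entries of L exceed r:
r = 19: 35, 39 → 2
r = 26: 35, 39 → 2
r = 28: 35, 39 → 2
r = 33: 35, 39 → 2
r = 47: none → 0
Cross-inversions: 2 + 2 + 2 + 2 + 0 = 8

8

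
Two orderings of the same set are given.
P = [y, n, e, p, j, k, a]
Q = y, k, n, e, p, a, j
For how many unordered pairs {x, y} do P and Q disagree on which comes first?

5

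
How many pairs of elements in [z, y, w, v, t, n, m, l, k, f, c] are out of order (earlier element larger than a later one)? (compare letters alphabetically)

55 out-of-order pairs

Count, for each position, how many later elements it exceeds:
z → y, w, v, t, n, m, l, k, f, c → 10
y → w, v, t, n, m, l, k, f, c → 9
w → v, t, n, m, l, k, f, c → 8
v → t, n, m, l, k, f, c → 7
t → n, m, l, k, f, c → 6
n → m, l, k, f, c → 5
m → l, k, f, c → 4
l → k, f, c → 3
k → f, c → 2
f → c → 1
c → none → 0
Sum: 10 + 9 + 8 + 7 + 6 + 5 + 4 + 3 + 2 + 1 + 0 = 55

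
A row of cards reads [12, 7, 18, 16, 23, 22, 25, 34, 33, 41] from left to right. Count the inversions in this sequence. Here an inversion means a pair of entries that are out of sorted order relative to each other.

There are 4 inversions.

Element-by-element contributions:
12 → 7 → 1
7 → none → 0
18 → 16 → 1
16 → none → 0
23 → 22 → 1
22 → none → 0
25 → none → 0
34 → 33 → 1
33 → none → 0
41 → none → 0
Sum: 1 + 0 + 1 + 0 + 1 + 0 + 0 + 1 + 0 + 0 = 4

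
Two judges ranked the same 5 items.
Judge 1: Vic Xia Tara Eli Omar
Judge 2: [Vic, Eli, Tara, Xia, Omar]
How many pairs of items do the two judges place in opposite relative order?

Discordant pairs: 3

Assign each item its position (1..5) in the first ordering, then rewrite the second ordering as that position sequence:
positions: Vic→1, Xia→2, Tara→3, Eli→4, Omar→5
second ordering as positions: [1, 4, 3, 2, 5]
Discordant pairs = inversions in this position sequence.
1: 0
4: 3, 2 → 2
3: 2 → 1
2: 0
5: 0
Total: 0 + 2 + 1 + 0 + 0 = 3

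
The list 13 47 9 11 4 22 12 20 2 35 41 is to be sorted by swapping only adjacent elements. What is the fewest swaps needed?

24 adjacent swaps

Each adjacent swap fixes exactly one inversion, so the minimum swap count equals the number of inversions.
Count inversions — for each element, later elements that are smaller:
13: 9, 11, 4, 12, 2 → 5
47: 9, 11, 4, 22, 12, 20, 2, 35, 41 → 9
9: 4, 2 → 2
11: 4, 2 → 2
4: 2 → 1
22: 12, 20, 2 → 3
12: 2 → 1
20: 2 → 1
2: none → 0
35: none → 0
41: none → 0
Total inversions: 5 + 9 + 2 + 2 + 1 + 3 + 1 + 1 + 0 + 0 + 0 = 24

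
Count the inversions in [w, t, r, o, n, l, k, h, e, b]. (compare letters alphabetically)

There are 45 out-of-order pairs.

Sweep left to right; for each value list the smaller values that follow it:
w: 9
t: 8
r: 7
o: 6
n: 5
l: 4
k: 3
h: 2
e: 1
b: 0
Sum: 9 + 8 + 7 + 6 + 5 + 4 + 3 + 2 + 1 + 0 = 45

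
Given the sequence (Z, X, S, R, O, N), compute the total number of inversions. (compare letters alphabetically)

15

Element-by-element contributions:
Z → X, S, R, O, N → 5
X → S, R, O, N → 4
S → R, O, N → 3
R → O, N → 2
O → N → 1
N → none → 0
Sum: 5 + 4 + 3 + 2 + 1 + 0 = 15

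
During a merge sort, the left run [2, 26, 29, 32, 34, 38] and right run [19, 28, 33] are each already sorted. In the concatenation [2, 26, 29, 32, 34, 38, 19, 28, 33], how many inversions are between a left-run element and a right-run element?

11 split inversions

For each element r of the right run, count left-run elements greater than r:
r = 19: 26, 29, 32, 34, 38 → 5
r = 28: 29, 32, 34, 38 → 4
r = 33: 34, 38 → 2
Cross-inversions: 5 + 4 + 2 = 11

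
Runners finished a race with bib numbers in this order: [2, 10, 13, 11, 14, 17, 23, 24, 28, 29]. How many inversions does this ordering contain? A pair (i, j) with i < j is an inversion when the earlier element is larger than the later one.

For each element, count later entries that are smaller:
2 → none → 0
10 → none → 0
13 → 11 → 1
11 → none → 0
14 → none → 0
17 → none → 0
23 → none → 0
24 → none → 0
28 → none → 0
29 → none → 0
Sum: 0 + 0 + 1 + 0 + 0 + 0 + 0 + 0 + 0 + 0 = 1

1 inversion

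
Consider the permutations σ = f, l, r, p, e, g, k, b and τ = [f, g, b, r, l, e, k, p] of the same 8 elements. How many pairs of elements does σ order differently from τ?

12

Assign each item its position (1..8) in the first ordering, then rewrite the second ordering as that position sequence:
positions: f→1, l→2, r→3, p→4, e→5, g→6, k→7, b→8
second ordering as positions: [1, 6, 8, 3, 2, 5, 7, 4]
Discordant pairs = inversions in this position sequence.
1: 0
6: 3, 2, 5, 4 → 4
8: 3, 2, 5, 7, 4 → 5
3: 2 → 1
2: 0
5: 4 → 1
7: 4 → 1
4: 0
Total: 0 + 4 + 5 + 1 + 0 + 1 + 1 + 0 = 12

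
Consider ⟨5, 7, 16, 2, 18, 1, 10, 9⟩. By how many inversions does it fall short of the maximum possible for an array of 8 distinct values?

Maximum inversions for 8 distinct elements is C(8, 2) = 8·7/2 = 28.
Current inversions — for each element, count later smaller elements:
5: 2
7: 2
16: 4
2: 1
18: 3
1: 0
10: 1
9: 0
Current total: 2 + 2 + 4 + 1 + 3 + 0 + 1 + 0 = 13
Shortfall: 28 − 13 = 15

15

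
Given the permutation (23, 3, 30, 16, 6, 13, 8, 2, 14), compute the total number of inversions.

23 inversions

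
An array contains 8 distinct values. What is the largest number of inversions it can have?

28 inversions

The maximum occurs when the array is in strictly decreasing order: every one of the C(8, 2) pairs is inverted.
C(8, 2) = 8·7/2 = 28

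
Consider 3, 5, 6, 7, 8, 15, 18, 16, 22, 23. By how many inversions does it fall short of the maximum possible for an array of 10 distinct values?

Maximum inversions for 10 distinct elements is C(10, 2) = 10·9/2 = 45.
Current inversions — for each element, count later smaller elements:
3: 0
5: 0
6: 0
7: 0
8: 0
15: 0
18: 1
16: 0
22: 0
23: 0
Current total: 0 + 0 + 0 + 0 + 0 + 0 + 1 + 0 + 0 + 0 = 1
Shortfall: 45 − 1 = 44

44 inversions short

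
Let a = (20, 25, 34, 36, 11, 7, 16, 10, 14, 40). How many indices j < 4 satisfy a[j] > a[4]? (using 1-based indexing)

The element at index 4 is 36.
Elements before it: 20, 25, 34
None of them are larger than 36.

0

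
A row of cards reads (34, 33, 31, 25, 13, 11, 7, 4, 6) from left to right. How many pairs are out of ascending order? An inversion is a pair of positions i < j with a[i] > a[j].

For each element, count later entries that are smaller:
34: 8
33: 7
31: 6
25: 5
13: 4
11: 3
7: 2
4: 0
6: 0
Sum: 8 + 7 + 6 + 5 + 4 + 3 + 2 + 0 + 0 = 35

35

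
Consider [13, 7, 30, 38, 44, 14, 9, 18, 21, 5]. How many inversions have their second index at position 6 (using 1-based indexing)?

3 such elements

The element at index 6 is 14.
Elements before it: 13, 7, 30, 38, 44
Those larger than 14: 30, 38, 44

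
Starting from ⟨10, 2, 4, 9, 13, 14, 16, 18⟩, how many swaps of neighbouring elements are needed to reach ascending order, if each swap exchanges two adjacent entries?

3 swaps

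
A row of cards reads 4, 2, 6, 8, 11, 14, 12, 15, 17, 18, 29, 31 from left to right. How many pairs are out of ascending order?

2 out-of-order pairs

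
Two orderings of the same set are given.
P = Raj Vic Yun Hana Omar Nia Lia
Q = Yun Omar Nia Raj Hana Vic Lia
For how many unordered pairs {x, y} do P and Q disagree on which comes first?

Assign each item its position (1..7) in the first ordering, then rewrite the second ordering as that position sequence:
positions: Raj→1, Vic→2, Yun→3, Hana→4, Omar→5, Nia→6, Lia→7
second ordering as positions: [3, 5, 6, 1, 4, 2, 7]
Discordant pairs = inversions in this position sequence.
3: 1, 2 → 2
5: 1, 4, 2 → 3
6: 1, 4, 2 → 3
1: 0
4: 2 → 1
2: 0
7: 0
Total: 2 + 3 + 3 + 0 + 1 + 0 + 0 = 9

9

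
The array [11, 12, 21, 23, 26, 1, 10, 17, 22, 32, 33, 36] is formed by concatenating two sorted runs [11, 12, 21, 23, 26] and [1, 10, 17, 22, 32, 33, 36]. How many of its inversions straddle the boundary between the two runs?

Take each right-half value and tally the left-half values above it:
r = 1: 11, 12, 21, 23, 26 → 5
r = 10: 11, 12, 21, 23, 26 → 5
r = 17: 21, 23, 26 → 3
r = 22: 23, 26 → 2
r = 32: none → 0
r = 33: none → 0
r = 36: none → 0
Cross-inversions: 5 + 5 + 3 + 2 + 0 + 0 + 0 = 15

15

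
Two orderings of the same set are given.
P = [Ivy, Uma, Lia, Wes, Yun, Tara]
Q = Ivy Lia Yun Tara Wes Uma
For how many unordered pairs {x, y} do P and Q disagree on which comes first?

Assign each item its position (1..6) in the first ordering, then rewrite the second ordering as that position sequence:
positions: Ivy→1, Uma→2, Lia→3, Wes→4, Yun→5, Tara→6
second ordering as positions: [1, 3, 5, 6, 4, 2]
Discordant pairs = inversions in this position sequence.
1: 0
3: 2 → 1
5: 4, 2 → 2
6: 4, 2 → 2
4: 2 → 1
2: 0
Total: 0 + 1 + 2 + 2 + 1 + 0 = 6

6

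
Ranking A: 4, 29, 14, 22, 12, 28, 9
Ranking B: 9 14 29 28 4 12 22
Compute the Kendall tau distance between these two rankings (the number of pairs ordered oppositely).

13 discordant pairs

Assign each item its position (1..7) in the first ordering, then rewrite the second ordering as that position sequence:
positions: 4→1, 29→2, 14→3, 22→4, 12→5, 28→6, 9→7
second ordering as positions: [7, 3, 2, 6, 1, 5, 4]
Discordant pairs = inversions in this position sequence.
7: 3, 2, 6, 1, 5, 4 → 6
3: 2, 1 → 2
2: 1 → 1
6: 1, 5, 4 → 3
1: 0
5: 4 → 1
4: 0
Total: 6 + 2 + 1 + 3 + 0 + 1 + 0 = 13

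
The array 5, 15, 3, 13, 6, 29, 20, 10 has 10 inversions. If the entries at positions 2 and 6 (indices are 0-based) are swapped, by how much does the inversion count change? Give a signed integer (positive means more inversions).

Positions 2 and 6 hold 3 and 20; after swapping, the array is [5, 15, 20, 13, 6, 29, 3, 10].
Count, for each position, how many later elements it exceeds:
5 → 3 → 1
15 → 13, 6, 3, 10 → 4
20 → 13, 6, 3, 10 → 4
13 → 6, 3, 10 → 3
6 → 3 → 1
29 → 3, 10 → 2
3 → none → 0
10 → none → 0
Sum: 1 + 4 + 4 + 3 + 1 + 2 + 0 + 0 = 15
Change: 15 − 10 = +5

+5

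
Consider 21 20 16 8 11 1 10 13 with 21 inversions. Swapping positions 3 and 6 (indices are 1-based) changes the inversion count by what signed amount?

Positions 3 and 6 hold 16 and 1; after swapping, the array is [21, 20, 1, 8, 11, 16, 10, 13].
Count, for each position, how many later elements it exceeds:
21: 7
20: 6
1: 0
8: 0
11: 1
16: 2
10: 0
13: 0
Sum: 7 + 6 + 0 + 0 + 1 + 2 + 0 + 0 = 16
Change: 16 − 21 = -5

-5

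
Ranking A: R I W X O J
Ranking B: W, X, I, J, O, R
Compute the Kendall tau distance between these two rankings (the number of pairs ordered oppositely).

Assign each item its position (1..6) in the first ordering, then rewrite the second ordering as that position sequence:
positions: R→1, I→2, W→3, X→4, O→5, J→6
second ordering as positions: [3, 4, 2, 6, 5, 1]
Discordant pairs = inversions in this position sequence.
3: 2, 1 → 2
4: 2, 1 → 2
2: 1 → 1
6: 5, 1 → 2
5: 1 → 1
1: 0
Total: 2 + 2 + 1 + 2 + 1 + 0 = 8

There are 8 discordant pairs.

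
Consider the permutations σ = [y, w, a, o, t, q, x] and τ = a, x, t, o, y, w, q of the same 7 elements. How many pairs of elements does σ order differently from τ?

12 discordant pairs

Assign each item its position (1..7) in the first ordering, then rewrite the second ordering as that position sequence:
positions: y→1, w→2, a→3, o→4, t→5, q→6, x→7
second ordering as positions: [3, 7, 5, 4, 1, 2, 6]
Discordant pairs = inversions in this position sequence.
3: 1, 2 → 2
7: 5, 4, 1, 2, 6 → 5
5: 4, 1, 2 → 3
4: 1, 2 → 2
1: 0
2: 0
6: 0
Total: 2 + 5 + 3 + 2 + 0 + 0 + 0 = 12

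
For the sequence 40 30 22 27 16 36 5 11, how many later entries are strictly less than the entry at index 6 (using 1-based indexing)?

2 such elements

The element at index 6 is 36.
Elements after it: 5, 11
Those smaller than 36: 5, 11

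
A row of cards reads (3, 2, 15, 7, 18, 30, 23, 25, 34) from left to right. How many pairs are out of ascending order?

4 out-of-order pairs

For each element, count later entries that are smaller:
3 → 2 → 1
2 → none → 0
15 → 7 → 1
7 → none → 0
18 → none → 0
30 → 23, 25 → 2
23 → none → 0
25 → none → 0
34 → none → 0
Sum: 1 + 0 + 1 + 0 + 0 + 2 + 0 + 0 + 0 = 4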